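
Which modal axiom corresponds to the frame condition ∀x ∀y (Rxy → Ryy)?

□(□p → p)

The condition is shift-reflexivity. The T□ schema □(□p → p) defines it.
Suppose □(□p→p) is valid. Take Rxy and set V(p)={w : Ryw}. Then at y, □p holds; since □(□p→p) at x, □p→p at y, so p at y, i.e. Ryy.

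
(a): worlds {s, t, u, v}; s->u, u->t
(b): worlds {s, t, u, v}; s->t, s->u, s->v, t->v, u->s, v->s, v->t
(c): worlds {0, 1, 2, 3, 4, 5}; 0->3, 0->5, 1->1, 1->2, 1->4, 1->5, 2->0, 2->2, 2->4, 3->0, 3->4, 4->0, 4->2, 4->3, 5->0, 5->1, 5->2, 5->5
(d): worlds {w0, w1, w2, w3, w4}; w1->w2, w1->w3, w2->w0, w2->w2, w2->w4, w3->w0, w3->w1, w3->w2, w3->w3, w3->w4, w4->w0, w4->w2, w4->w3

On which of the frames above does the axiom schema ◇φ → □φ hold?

This is the axiom for partial functionality; its first-order frame correspondent is ∀x ∀y ∀z (Rxy ∧ Rxz → y = z).
(a): ✓.
(b): fails — s sees both t and u.
(c): fails — 0 sees both 3 and 5.
(d): fails — w1 sees both w2 and w3.
Valid on: (a).

(a)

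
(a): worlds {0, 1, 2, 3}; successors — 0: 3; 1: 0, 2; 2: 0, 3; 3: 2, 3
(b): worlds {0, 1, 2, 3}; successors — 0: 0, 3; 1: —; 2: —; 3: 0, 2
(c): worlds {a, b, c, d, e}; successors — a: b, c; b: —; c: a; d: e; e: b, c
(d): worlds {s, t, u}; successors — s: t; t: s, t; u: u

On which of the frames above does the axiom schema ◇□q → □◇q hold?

(a), (d)

The schema corresponds to convergence: ∀x ∀y ∀z (Rxy ∧ Rxz → ∃w (Ryw ∧ Rzw)).
(a): satisfies the condition.
(b): fails — R30 and R32 but 0 and 2 have no common successor.
(c): fails — Rab and Rab but b and b have no common successor.
(d): satisfies the condition.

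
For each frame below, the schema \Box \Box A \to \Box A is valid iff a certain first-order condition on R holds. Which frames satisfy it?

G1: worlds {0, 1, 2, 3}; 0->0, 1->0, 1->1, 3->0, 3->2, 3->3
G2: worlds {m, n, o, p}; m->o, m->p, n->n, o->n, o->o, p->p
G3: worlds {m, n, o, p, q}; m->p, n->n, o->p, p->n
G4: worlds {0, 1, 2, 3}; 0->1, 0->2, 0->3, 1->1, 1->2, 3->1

The schema corresponds to density: \forall x \forall y (Rxy \to \exists z (Rxz \wedge Rzy)).
G1: satisfies the condition.
G2: satisfies the condition.
G3: fails — Rop but no z with Roz and Rzp.
G4: fails — R03 but no z with R0z and Rz3.

G1, G2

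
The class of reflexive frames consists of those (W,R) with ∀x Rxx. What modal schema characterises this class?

□s → s

This is reflexivity; the standard corresponding axiom is T: □s → s.
Suppose □s→s is valid. At any x set V(s)={w : Rxw}. Then □s holds at x, so s holds at x, i.e. Rxx.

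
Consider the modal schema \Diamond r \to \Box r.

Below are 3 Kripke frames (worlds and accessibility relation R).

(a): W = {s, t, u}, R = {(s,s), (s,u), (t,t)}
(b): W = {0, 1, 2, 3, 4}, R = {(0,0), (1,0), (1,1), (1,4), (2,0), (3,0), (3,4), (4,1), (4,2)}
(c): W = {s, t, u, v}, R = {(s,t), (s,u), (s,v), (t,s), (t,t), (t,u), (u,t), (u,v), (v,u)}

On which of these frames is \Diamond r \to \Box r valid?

This is the axiom for partial functionality; its first-order frame correspondent is \forall x \forall y \forall z (Rxy \wedge Rxz \to y = z).
(a): fails — s sees both s and u.
(b): fails — 1 sees both 0 and 1.
(c): fails — s sees both t and u.

none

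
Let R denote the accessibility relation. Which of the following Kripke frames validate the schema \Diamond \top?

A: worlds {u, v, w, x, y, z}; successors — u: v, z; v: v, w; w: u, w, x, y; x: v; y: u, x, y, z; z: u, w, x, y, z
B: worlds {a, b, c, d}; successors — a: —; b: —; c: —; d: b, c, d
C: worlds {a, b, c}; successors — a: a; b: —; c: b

Frame correspondent (Sahlqvist): \forall x \exists y Rxy — i.e. seriality.
A: ✓.
B: fails — world a has no successor.
C: fails — world b has no successor.
Valid on: A.

A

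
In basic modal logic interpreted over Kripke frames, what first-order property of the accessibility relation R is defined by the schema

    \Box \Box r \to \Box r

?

Suppose □□r→□r is valid. Take Rxy and set V(r)={w : xR²w}. Then □□r at x, so □r at x, so r at y, i.e. ∃z(Rxz∧Rzy).
Conversely, any frame satisfying \forall x \forall y (Rxy \to \exists z (Rxz \wedge Rzy)) validates the schema.
So the correspondent is density.

density: \forall x \forall y (Rxy \to \exists z (Rxz \wedge Rzy))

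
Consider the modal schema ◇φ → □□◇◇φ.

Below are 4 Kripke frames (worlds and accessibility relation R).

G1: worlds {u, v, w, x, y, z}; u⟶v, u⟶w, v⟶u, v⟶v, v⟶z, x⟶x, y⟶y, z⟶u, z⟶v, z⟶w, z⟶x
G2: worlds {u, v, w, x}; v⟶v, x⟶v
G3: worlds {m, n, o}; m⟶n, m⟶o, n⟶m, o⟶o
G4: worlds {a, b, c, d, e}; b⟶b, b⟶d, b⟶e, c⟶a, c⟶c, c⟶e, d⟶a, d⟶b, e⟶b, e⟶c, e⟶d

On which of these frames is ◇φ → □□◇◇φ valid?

This is the axiom for a generalized confluence (Geach) condition; its first-order frame correspondent is ∀x ∀y ∀z ((xRy ∧ xR²z) → ∃w (y = w ∧ zR²w)).
G1: fails — uRw, uR²u but no t with w=t and uR²t.
G2: holds.
G3: fails — mRn, mR²m but no w with n=w and mR²w.
G4: fails — bRb, bR²a but no w with b=w and aR²w.

G2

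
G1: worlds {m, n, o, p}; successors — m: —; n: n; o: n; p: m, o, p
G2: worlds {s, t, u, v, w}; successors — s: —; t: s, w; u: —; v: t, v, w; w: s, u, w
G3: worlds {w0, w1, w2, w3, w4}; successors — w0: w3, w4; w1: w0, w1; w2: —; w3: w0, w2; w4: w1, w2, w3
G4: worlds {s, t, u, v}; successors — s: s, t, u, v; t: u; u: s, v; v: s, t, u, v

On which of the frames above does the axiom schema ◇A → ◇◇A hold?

G1, G2

This is the axiom for a generalized confluence (Geach) condition; its first-order frame correspondent is ∀x ∀y (xRy → ∃w (y = w ∧ xR²w)).
G1: holds.
G2: holds.
G3: fails — w0Rw4 but no w with w4=w and w0R²w.
G4: fails — tRu but no w with u=w and tR²w.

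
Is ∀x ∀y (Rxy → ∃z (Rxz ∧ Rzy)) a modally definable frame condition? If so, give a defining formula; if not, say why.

Yes, by □□r → □r

The condition is density. A defining modal formula is □□r → □r.
Suppose □□r→□r is valid. Take Rxy and set V(r)={w : xR²w}. Then □□r at x, so □r at x, so r at y, i.e. ∃z(Rxz∧Rzy).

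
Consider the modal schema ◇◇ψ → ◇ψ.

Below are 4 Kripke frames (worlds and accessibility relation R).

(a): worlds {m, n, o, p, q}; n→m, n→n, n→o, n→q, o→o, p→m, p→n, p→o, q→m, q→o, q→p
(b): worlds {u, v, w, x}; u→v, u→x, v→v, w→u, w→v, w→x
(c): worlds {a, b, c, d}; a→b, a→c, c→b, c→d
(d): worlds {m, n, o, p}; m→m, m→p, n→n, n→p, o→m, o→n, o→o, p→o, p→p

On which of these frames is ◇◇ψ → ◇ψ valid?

This is the axiom for transitivity; its first-order frame correspondent is ∀x ∀y ∀z (Rxy ∧ Ryz → Rxz).
(a): fails — Rpn and Rnq but not Rpq.
(b): condition met.
(c): fails — Rac and Rcd but not Rad.
(d): fails — Rom and Rmp but not Rop.

(b)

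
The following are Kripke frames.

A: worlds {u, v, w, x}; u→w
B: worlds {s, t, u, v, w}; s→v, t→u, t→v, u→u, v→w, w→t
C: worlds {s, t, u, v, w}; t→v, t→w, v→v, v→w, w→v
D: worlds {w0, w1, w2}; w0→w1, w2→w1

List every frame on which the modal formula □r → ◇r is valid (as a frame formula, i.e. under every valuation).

B

This is the axiom for seriality; its first-order frame correspondent is ∀x ∃y Rxy.
A: fails — world v has no successor.
B: condition met.
C: fails — world s has no successor.
D: fails — world w1 has no successor.
Valid on: B.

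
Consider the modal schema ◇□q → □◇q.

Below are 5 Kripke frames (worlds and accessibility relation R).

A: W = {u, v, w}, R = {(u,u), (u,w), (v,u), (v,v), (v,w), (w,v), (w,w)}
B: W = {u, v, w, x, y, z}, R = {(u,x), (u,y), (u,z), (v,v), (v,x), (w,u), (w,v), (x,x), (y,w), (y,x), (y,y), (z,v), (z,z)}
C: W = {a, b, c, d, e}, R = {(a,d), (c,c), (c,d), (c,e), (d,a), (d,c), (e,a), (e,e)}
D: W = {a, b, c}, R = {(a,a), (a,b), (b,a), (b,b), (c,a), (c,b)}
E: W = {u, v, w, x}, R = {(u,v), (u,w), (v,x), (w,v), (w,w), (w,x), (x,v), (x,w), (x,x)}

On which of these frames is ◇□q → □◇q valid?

A, D, E

This is the axiom for convergence; its first-order frame correspondent is ∀x ∀y ∀z (Rxy ∧ Rxz → ∃w (Ryw ∧ Rzw)).
A: condition met.
B: fails — Ruz and Rux but z and x have no common successor.
C: fails — Ree and Rea but e and a have no common successor.
D: condition met.
E: condition met.
Valid on: A, D, E.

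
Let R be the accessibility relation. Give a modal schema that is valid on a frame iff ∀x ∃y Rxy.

This is seriality; the standard corresponding axiom is D: □s → ◇s.
Suppose □s→◇s is valid. At any x set V(s)=W. Then □s at x, so ◇s at x, so x has a successor.

□s → ◇s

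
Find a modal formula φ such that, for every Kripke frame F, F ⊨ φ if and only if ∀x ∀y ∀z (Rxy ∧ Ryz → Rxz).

□q → □□q

The condition is transitivity. The 4 schema □q → □□q defines it.
Suppose □q→□□q is valid. Take Rxy, Ryz and set V(q)={w : Rxw}. Then □q at x, so □□q at x, so □q at y, so q at z, i.e. Rxz.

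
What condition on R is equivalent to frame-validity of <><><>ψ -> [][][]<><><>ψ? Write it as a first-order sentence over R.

This is a Sahlqvist (Geach-type) schema ◇^3□^0ψ → □^3◇^3ψ.
Minimal-valuation argument: fix x; take any y with xR^3y and any z with xR^3z. Set V(ψ) to the set of worlds R-reachable from y in exactly 0 steps. Then □^0ψ holds at y, so the antecedent holds at x; validity forces ◇^3ψ at z, giving a w with zR^3w and yR^0w.
First-order correspondent: forall x forall y forall z ((x R^3 y & x R^3 z) -> exists w (y = w & z R^3 w)).

forall x forall y forall z ((x R^3 y & x R^3 z) -> exists w (y = w & z R^3 w))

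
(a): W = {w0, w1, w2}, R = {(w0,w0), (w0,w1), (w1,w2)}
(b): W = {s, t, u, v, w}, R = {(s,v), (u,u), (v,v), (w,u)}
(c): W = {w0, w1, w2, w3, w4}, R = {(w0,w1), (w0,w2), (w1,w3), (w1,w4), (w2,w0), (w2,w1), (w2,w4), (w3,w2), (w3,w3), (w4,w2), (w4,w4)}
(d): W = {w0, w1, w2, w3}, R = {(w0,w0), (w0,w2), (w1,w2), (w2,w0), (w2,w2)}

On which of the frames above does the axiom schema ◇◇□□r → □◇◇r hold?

(b), (c), (d)

The schema corresponds to a generalized confluence (Geach) condition: ∀x ∀y ∀z ((xR²y ∧ xRz) → ∃w (yR²w ∧ zR²w)).
(a): fails — w0R²w0, w0Rw1 but no w with w0R²w and w1R²w.
(b): satisfies the condition.
(c): satisfies the condition.
(d): satisfies the condition.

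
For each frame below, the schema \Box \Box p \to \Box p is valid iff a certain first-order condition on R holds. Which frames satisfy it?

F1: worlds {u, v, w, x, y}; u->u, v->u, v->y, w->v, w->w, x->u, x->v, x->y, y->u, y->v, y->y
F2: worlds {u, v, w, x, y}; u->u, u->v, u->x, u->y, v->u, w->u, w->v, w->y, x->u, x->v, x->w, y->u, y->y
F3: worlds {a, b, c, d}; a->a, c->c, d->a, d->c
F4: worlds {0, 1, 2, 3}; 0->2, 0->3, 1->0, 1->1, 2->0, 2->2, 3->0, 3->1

F1, F3

The schema corresponds to density: \forall x \forall y (Rxy \to \exists z (Rxz \wedge Rzy)).
F1: ✓.
F2: fails — Rxw but no z with Rxz and Rzw.
F3: ✓.
F4: fails — R03 but no z with R0z and Rz3.
Valid on: F1, F3.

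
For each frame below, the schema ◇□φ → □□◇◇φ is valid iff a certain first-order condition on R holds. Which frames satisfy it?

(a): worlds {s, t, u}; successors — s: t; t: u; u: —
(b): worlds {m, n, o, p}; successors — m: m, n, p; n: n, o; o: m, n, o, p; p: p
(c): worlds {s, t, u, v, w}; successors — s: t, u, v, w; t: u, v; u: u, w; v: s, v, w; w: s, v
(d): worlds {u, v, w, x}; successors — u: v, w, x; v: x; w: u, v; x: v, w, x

The schema corresponds to a generalized confluence (Geach) condition: ∀x ∀y ∀z ((xRy ∧ xR²z) → ∃w (yRw ∧ zR²w)).
(a): fails — sRt, sR²u but no w with tRw and uR²w.
(b): fails — mRn, mR²p but no w with nRw and pR²w.
(c): ✓.
(d): ✓.

(c), (d)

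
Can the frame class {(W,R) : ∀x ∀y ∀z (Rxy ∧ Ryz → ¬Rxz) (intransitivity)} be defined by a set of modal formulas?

Modal frame validity is preserved under surjective bounded morphisms.
The 5-cycle (worlds s,t,u,v,w with s→t→u→v→w→s) is intransitive. Mapping every world to a single reflexive point • is a surjective bounded morphism; the reflexive point is not intransitive (R••∧R•• but R••).
So no modal formula (or set of formulas) defines exactly the intransitive frames.

No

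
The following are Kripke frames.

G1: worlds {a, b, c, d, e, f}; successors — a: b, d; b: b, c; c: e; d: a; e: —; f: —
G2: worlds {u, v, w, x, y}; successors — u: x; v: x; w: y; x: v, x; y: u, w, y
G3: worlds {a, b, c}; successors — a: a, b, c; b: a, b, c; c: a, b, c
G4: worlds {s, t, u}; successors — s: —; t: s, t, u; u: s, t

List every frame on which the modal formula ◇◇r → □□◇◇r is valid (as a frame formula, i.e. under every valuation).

This is the axiom for a generalized confluence (Geach) condition; its first-order frame correspondent is ∀x ∀y ∀z ((xR²y ∧ xR²z) → ∃w (y = w ∧ zR²w)).
G1: fails — aR²a, aR²b but no w with a=w and bR²w.
G2: fails — wR²u, wR²u but no t with u=t and uR²t.
G3: ✓.
G4: fails — tR²s, tR²s but no w with s=w and sR²w.

G3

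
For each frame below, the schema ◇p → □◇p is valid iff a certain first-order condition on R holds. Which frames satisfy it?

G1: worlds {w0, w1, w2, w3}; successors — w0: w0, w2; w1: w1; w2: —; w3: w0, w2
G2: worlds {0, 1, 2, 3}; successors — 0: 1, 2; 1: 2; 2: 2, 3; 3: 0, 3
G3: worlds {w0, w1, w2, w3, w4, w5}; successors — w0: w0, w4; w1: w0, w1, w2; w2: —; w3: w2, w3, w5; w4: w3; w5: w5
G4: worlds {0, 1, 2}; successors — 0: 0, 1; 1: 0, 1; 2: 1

The schema corresponds to the Euclidean property: ∀x ∀y ∀z (Rxy ∧ Rxz → Ryz).
G1: fails — Rw0w2 and Rw0w2 but not Rw2w2.
G2: fails — R02 and R01 but not R21.
G3: fails — Rw0w4 and Rw0w4 but not Rw4w4.
G4: holds.

G4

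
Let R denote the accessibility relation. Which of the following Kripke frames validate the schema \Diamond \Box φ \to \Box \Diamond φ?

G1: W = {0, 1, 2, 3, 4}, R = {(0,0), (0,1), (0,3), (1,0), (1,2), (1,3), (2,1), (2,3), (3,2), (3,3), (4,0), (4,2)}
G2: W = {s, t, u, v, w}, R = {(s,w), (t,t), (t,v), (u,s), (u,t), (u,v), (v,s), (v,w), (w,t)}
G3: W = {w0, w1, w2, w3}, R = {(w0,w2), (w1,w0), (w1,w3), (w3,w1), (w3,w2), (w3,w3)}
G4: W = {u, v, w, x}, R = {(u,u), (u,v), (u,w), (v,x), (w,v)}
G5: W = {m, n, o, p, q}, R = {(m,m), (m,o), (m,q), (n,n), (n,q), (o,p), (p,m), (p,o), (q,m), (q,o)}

G1

Frame correspondent (Sahlqvist): \forall x \forall y \forall z (Rxy \wedge Rxz \to \exists w (Ryw \wedge Rzw)) — i.e. convergence.
G1: satisfies the condition.
G2: fails — Rtv and Rtt but v and t have no common successor.
G3: fails — Rw0w2 and Rw0w2 but w2 and w2 have no common successor.
G4: fails — Ruv and Ruw but v and w have no common successor.
G5: fails — Rmo and Rmq but o and q have no common successor.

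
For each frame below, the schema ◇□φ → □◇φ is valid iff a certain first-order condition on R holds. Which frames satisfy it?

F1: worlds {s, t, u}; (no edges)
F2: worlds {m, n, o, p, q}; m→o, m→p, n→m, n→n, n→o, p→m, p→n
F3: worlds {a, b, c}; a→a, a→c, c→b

The schema corresponds to convergence: ∀x ∀y ∀z (Rxy ∧ Rxz → ∃w (Ryw ∧ Rzw)).
F1: ✓.
F2: fails — Rmo and Rmo but o and o have no common successor.
F3: fails — Raa and Rac but a and c have no common successor.
Valid on: F1.

F1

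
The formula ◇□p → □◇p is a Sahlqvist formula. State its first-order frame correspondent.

This is the .2 axiom.
It corresponds to convergence: ∀x ∀y ∀z (Rxy ∧ Rxz → ∃w (Ryw ∧ Rzw)).

convergence: ∀x ∀y ∀z (Rxy ∧ Rxz → ∃w (Ryw ∧ Rzw))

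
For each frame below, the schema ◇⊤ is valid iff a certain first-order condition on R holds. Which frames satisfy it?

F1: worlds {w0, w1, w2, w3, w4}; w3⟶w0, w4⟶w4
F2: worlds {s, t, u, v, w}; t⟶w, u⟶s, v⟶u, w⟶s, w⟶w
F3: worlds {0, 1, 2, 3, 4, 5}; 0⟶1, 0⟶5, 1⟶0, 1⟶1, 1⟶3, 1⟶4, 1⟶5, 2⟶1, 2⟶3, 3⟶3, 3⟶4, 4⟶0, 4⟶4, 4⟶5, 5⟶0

Frame correspondent (Sahlqvist): ∀x ∃y Rxy — i.e. seriality.
F1: fails — world w0 has no successor.
F2: fails — world s has no successor.
F3: satisfies the condition.
Valid on: F3.

F3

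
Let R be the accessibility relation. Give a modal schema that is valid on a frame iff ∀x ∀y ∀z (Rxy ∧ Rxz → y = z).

◇r → □r

A defining formula is ◇r → □r (the CD axiom).
Suppose ◇r→□r is valid. Take Rxy, Rxz and set V(r)={y}. Then ◇r at x, so □r at x, so r at z, i.e. z=y.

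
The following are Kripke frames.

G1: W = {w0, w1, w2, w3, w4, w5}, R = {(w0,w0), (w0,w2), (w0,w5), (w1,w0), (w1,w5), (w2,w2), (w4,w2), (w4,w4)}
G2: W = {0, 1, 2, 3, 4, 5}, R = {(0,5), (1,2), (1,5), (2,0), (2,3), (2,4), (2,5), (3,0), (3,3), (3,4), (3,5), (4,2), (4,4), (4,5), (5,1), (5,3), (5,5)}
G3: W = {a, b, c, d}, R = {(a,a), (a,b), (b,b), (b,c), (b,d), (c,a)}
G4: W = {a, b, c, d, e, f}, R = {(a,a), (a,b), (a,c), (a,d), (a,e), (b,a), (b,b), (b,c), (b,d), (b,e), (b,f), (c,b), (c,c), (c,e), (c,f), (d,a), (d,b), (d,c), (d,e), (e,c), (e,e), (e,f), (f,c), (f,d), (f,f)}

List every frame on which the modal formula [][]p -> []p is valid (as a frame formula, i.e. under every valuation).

Frame correspondent (Sahlqvist): forall x forall y (Rxy -> exists z (Rxz & Rzy)) — i.e. density.
G1: condition met.
G2: fails — R12 but no z with R1z and Rz2.
G3: condition met.
G4: condition met.
Valid on: G1, G3, G4.

G1, G3, G4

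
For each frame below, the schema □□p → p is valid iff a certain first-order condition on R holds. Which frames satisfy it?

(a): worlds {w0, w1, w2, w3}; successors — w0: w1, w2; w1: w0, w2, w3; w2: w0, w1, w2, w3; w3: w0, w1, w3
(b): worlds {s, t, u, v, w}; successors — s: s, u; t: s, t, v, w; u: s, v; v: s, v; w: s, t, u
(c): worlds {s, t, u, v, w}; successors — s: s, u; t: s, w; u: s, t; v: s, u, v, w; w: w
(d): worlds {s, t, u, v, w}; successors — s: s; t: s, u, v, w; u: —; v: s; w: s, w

(a), (b)

Frame correspondent (Sahlqvist): ∀x ∃w (xR²w ∧ x = w) — i.e. a generalized confluence (Geach) condition.
(a): satisfies the condition.
(b): satisfies the condition.
(c): fails — at t but no w* with tR²w* and t=w*.
(d): fails — at t but no w* with tR²w* and t=w*.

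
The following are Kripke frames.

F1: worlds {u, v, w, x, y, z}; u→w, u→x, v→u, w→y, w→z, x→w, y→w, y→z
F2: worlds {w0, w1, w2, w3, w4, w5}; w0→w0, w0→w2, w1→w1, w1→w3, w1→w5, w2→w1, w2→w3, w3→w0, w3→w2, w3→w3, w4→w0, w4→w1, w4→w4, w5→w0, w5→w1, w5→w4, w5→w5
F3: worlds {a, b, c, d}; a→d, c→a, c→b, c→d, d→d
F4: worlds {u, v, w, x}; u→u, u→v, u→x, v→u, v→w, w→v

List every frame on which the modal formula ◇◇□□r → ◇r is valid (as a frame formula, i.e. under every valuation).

The schema corresponds to a generalized confluence (Geach) condition: ∀x ∀y (xR²y → ∃w (yR²w ∧ xRw)).
F1: fails — uR²y but no t with yR²t and uRt.
F2: condition met.
F3: condition met.
F4: fails — uR²x but no t with xR²t and uRt.

F2, F3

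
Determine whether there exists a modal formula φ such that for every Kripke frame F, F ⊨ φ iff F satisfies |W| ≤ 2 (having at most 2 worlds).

Modal frame validity is preserved under disjoint unions.
Any modal formula valid on each of 3 disjoint one-world frames is valid on their disjoint union (validity is preserved under disjoint unions). Each one-world frame has |W|=1≤2, but the union has |W|=3.
So no modal formula (or set of formulas) defines exactly the |W|≤2 frames.

No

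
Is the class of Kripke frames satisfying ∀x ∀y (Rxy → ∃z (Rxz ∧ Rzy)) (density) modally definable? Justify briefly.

Yes: it is density, defined by the C4 schema □□p → □p.

Yes — defined by □□p → □p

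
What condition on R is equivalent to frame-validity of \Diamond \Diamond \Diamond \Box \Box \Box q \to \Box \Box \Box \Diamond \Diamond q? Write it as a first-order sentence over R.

This is a Sahlqvist (Geach-type) schema ◇^3□^3q → □^3◇^2q.
Minimal-valuation argument: fix x; take any y with xR^3y and any z with xR^3z. Set V(q) to the set of worlds R-reachable from y in exactly 3 steps. Then □^3q holds at y, so the antecedent holds at x; validity forces ◇^2q at z, giving a w with zR^2w and yR^3w.
First-order correspondent: \forall x \forall y \forall z ((x R^3 y \wedge x R^3 z) \to \exists w (y R^3 w \wedge z R^2 w)).

\forall x \forall y \forall z ((x R^3 y \wedge x R^3 z) \to \exists w (y R^3 w \wedge z R^2 w))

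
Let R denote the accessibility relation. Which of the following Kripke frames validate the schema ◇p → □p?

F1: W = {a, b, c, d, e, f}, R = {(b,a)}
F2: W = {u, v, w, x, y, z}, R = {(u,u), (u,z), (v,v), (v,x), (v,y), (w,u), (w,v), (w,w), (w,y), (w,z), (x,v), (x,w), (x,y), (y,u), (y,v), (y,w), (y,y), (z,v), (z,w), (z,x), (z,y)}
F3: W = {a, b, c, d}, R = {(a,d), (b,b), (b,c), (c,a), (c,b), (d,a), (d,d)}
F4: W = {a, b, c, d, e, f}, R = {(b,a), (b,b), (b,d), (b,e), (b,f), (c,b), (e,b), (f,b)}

The schema corresponds to partial functionality: ∀x ∀y ∀z (Rxy ∧ Rxz → y = z).
F1: satisfies the condition.
F2: fails — u sees both u and z.
F3: fails — b sees both b and c.
F4: fails — b sees both a and b.
Valid on: F1.

F1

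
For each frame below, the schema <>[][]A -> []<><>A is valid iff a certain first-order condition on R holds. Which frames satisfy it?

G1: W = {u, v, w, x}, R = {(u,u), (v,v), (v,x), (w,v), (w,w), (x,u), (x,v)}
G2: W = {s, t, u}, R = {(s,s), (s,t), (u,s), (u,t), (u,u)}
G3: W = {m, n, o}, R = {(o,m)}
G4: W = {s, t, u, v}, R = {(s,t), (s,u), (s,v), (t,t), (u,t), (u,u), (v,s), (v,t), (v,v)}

G1, G4

Frame correspondent (Sahlqvist): forall x forall y forall z ((xRy & xRz) -> exists w (y R^2 w & z R^2 w)) — i.e. a generalized confluence (Geach) condition.
G1: satisfies the condition.
G2: fails — sRs, sRt but no w with sR²w and tR²w.
G3: fails — oRm, oRm but no w with mR²w and mR²w.
G4: satisfies the condition.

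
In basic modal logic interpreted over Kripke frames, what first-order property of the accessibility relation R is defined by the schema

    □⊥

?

Emptiness of R

This schema is the Ver axiom.
It corresponds to emptiness of R: ∀x ∀y ¬Rxy.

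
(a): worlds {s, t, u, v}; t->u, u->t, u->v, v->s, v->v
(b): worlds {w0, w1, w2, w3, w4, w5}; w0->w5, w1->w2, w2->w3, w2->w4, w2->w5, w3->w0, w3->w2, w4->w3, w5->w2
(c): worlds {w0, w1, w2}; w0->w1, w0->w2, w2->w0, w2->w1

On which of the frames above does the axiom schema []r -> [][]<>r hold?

none

This is the axiom for a generalized confluence (Geach) condition; its first-order frame correspondent is forall x forall z (x R^2 z -> exists w (xRw & zRw)).
(a): fails — tR²v but no w with tRw and vRw.
(b): fails — w1R²w4 but no w with w1Rw and w4Rw.
(c): fails — w0R²w1 but no w with w0Rw and w1Rw.
Valid on no frame.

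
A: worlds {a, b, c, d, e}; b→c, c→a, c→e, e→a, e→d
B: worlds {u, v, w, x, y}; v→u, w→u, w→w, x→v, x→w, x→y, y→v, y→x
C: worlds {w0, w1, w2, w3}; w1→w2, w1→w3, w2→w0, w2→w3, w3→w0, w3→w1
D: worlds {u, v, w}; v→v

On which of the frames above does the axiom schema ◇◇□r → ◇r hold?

The schema corresponds to a generalized confluence (Geach) condition: ∀x ∀y (xR²y → ∃w (yRw ∧ xRw)).
A: fails — bR²a but no w with aRw and bRw.
B: fails — wR²u but no t with uRt and wRt.
C: fails — w1R²w0 but no w with w0Rw and w1Rw.
D: satisfies the condition.

D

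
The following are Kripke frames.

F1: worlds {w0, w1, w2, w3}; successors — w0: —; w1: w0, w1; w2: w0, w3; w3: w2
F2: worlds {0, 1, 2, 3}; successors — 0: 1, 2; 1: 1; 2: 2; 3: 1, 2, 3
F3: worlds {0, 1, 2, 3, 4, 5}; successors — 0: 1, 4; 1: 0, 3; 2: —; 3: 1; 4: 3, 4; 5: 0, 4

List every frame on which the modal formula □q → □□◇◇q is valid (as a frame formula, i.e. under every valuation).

F2

This is the axiom for a generalized confluence (Geach) condition; its first-order frame correspondent is ∀x ∀z (xR²z → ∃w (xRw ∧ zR²w)).
F1: fails — w1R²w0 but no w with w1Rw and w0R²w.
F2: ✓.
F3: fails — 0R²3 but no w with 0Rw and 3R²w.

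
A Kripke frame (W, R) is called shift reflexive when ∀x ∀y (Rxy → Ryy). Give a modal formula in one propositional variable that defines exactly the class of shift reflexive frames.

□(□ψ → ψ)

A defining formula is □(□ψ → ψ) (the T□ axiom).
Suppose □(□ψ→ψ) is valid. Take Rxy and set V(ψ)={w : Ryw}. Then at y, □ψ holds; since □(□ψ→ψ) at x, □ψ→ψ at y, so ψ at y, i.e. Ryy.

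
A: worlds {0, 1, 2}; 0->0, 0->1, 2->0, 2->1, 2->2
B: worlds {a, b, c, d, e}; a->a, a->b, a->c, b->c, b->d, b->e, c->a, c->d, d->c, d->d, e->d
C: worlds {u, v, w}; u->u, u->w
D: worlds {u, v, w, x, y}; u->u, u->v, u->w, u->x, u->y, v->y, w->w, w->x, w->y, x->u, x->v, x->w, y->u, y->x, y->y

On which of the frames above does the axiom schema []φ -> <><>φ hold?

The schema corresponds to a generalized confluence (Geach) condition: forall x exists w (xRw & x R^2 w).
A: fails — at 1 but no w with 1Rw and 1R²w.
B: satisfies the condition.
C: fails — at v but no t with vRt and vR²t.
D: satisfies the condition.
Valid on: B, D.

B, D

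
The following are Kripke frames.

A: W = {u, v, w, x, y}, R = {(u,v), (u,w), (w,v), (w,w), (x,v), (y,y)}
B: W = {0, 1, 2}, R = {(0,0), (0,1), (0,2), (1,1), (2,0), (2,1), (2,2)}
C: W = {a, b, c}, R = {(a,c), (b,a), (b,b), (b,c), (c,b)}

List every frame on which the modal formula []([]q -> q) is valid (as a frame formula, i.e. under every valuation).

B

The schema corresponds to shift-reflexivity: forall x forall y (Rxy -> Ryy).
A: fails — Ruv but not Rvv.
B: satisfies the condition.
C: fails — Rbc but not Rcc.
Valid on: B.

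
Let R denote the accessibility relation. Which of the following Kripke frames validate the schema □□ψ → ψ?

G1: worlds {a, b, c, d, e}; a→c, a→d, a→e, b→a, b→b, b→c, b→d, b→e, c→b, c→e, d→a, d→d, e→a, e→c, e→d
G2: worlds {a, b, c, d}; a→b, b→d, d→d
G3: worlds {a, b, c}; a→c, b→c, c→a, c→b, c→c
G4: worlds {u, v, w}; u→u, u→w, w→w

G1, G3

Frame correspondent (Sahlqvist): ∀x ∃w (xR²w ∧ x = w) — i.e. a generalized confluence (Geach) condition.
G1: condition met.
G2: fails — at a but no w with aR²w and a=w.
G3: condition met.
G4: fails — at v but no t with vR²t and v=t.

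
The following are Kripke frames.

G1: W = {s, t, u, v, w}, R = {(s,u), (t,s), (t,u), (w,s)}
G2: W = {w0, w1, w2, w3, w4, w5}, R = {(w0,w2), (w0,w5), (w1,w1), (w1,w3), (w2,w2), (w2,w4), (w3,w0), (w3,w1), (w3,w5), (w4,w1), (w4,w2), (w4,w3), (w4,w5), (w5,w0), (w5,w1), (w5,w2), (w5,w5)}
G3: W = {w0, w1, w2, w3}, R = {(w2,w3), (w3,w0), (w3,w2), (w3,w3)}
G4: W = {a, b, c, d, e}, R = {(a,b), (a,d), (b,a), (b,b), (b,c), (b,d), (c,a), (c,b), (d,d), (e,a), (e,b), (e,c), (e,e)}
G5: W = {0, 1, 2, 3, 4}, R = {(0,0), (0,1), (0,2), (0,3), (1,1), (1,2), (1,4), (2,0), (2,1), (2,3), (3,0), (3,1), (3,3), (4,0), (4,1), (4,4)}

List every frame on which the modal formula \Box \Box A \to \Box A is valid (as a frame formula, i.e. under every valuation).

Frame correspondent (Sahlqvist): \forall x \forall y (Rxy \to \exists z (Rxz \wedge Rzy)) — i.e. density.
G1: fails — Rsu but no z with Rsz and Rzu.
G2: condition met.
G3: condition met.
G4: condition met.
G5: condition met.
Valid on: G2, G3, G4, G5.

G2, G3, G4, G5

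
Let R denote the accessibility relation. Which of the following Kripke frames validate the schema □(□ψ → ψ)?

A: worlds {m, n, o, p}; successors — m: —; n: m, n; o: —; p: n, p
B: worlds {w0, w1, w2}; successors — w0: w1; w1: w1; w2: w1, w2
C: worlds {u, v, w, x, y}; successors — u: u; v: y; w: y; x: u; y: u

This is the axiom for shift-reflexivity; its first-order frame correspondent is ∀x ∀y (Rxy → Ryy).
A: fails — Rnm but not Rmm.
B: holds.
C: fails — Rwy but not Ryy.

B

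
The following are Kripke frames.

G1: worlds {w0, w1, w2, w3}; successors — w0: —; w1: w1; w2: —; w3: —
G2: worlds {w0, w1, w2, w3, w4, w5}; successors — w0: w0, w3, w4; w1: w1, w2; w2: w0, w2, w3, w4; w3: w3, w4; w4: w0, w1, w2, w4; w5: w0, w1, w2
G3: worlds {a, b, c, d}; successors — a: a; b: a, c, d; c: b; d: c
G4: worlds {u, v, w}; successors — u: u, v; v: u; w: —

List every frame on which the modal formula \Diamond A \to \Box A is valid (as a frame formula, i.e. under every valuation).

G1

Frame correspondent (Sahlqvist): \forall x \forall y \forall z (Rxy \wedge Rxz \to y = z) — i.e. partial functionality.
G1: holds.
G2: fails — w0 sees both w0 and w3.
G3: fails — b sees both a and c.
G4: fails — u sees both u and v.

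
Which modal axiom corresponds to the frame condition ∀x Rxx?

□q → q

This is reflexivity; the standard corresponding axiom is T: □q → q.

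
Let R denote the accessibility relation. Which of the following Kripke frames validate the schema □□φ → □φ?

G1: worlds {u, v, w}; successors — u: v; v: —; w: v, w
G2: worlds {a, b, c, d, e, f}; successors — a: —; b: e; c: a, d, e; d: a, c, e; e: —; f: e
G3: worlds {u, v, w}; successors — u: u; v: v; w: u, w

This is the axiom for density; its first-order frame correspondent is ∀x ∀y (Rxy → ∃z (Rxz ∧ Rzy)).
G1: fails — Ruv but no z with Ruz and Rzv.
G2: fails — Rcd but no z with Rcz and Rzd.
G3: condition met.

G3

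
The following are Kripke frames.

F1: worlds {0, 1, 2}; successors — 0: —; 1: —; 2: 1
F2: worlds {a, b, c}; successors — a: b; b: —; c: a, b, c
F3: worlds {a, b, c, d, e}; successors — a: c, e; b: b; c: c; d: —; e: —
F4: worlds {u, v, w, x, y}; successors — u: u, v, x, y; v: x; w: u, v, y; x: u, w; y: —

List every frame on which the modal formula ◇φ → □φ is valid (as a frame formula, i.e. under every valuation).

Frame correspondent (Sahlqvist): ∀x ∀y ∀z (Rxy ∧ Rxz → y = z) — i.e. partial functionality.
F1: ✓.
F2: fails — c sees both a and b.
F3: fails — a sees both c and e.
F4: fails — u sees both u and v.
Valid on: F1.

F1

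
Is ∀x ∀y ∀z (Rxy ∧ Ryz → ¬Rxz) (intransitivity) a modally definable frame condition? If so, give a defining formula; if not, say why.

No — not modally definable

Modal frame validity is preserved under surjective bounded morphisms.
The 7-cycle (worlds s,t,u,v,w,x,y with s→t→u→v→w→x→y→s) is intransitive. Mapping every world to a single reflexive point • is a surjective bounded morphism; the reflexive point is not intransitive (R••∧R•• but R••).
So no modal formula (or set of formulas) defines exactly the intransitive frames.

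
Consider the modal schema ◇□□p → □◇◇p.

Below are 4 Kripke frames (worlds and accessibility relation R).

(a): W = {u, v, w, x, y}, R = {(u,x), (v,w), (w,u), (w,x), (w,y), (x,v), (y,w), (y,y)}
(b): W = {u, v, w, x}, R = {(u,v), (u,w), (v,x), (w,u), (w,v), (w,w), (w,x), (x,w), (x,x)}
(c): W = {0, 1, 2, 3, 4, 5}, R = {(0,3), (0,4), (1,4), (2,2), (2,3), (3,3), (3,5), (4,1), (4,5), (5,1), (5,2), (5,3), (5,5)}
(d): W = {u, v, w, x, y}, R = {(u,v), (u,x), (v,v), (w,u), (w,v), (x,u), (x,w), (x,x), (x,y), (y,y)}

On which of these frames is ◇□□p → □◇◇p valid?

(b), (c)

The schema corresponds to a generalized confluence (Geach) condition: ∀x ∀y ∀z ((xRy ∧ xRz) → ∃w (yR²w ∧ zR²w)).
(a): fails — wRu, wRx but no t with uR²t and xR²t.
(b): condition met.
(c): condition met.
(d): fails — xRw, xRy but no t with wR²t and yR²t.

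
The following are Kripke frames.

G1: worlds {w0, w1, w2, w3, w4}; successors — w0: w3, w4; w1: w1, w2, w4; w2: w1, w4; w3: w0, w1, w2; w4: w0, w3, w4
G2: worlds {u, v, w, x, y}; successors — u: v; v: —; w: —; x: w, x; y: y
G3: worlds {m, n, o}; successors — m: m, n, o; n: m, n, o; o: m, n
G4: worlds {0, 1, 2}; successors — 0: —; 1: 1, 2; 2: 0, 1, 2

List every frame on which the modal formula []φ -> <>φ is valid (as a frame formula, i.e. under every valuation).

G1, G3

The schema corresponds to seriality: forall x exists y Rxy.
G1: satisfies the condition.
G2: fails — world v has no successor.
G3: satisfies the condition.
G4: fails — world 0 has no successor.
Valid on: G1, G3.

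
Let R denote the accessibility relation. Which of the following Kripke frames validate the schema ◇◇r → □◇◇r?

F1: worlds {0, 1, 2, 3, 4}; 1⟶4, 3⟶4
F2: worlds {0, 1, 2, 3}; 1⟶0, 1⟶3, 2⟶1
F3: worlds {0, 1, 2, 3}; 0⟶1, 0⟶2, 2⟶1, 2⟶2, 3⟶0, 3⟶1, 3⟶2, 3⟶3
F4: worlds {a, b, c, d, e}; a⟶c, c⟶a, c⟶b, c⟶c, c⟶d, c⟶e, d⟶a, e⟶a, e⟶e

This is the axiom for a generalized confluence (Geach) condition; its first-order frame correspondent is ∀x ∀y ∀z ((xR²y ∧ xRz) → ∃w (y = w ∧ zR²w)).
F1: satisfies the condition.
F2: fails — 2R²0, 2R1 but no w with 0=w and 1R²w.
F3: fails — 0R²1, 0R1 but no w with 1=w and 1R²w.
F4: fails — cR²a, cRb but no w with a=w and bR²w.
Valid on: F1.

F1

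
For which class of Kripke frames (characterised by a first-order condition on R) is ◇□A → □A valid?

the Euclidean property

Replacing A by ¬A and contraposing gives the equivalent schema ◇A → □◇A.
Suppose ◇A→□◇A is valid. Take Rxy, Rxz and set V(A)={y}. Then ◇A at x, so □◇A at x, so ◇A at z, so some w with Rzw has A; w=y, i.e. Rzy. By symmetry of the argument, Ryz.
Conversely, any frame satisfying ∀x ∀y ∀z (Rxy ∧ Rxz → Ryz) validates the schema.
So the correspondent is the Euclidean property.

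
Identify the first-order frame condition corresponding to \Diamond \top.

seriality

◇⊤ holds at w iff w has a successor, so frame-validity of ◇⊤ is exactly seriality. Equivalently via □φ → ◇φ:
Suppose □φ→◇φ is valid. At any x set V(φ)=W. Then □φ at x, so ◇φ at x, so x has a successor.
Conversely, on a frame with seriality the schema holds at every world under every valuation.
Frame condition: \forall x \exists y Rxy.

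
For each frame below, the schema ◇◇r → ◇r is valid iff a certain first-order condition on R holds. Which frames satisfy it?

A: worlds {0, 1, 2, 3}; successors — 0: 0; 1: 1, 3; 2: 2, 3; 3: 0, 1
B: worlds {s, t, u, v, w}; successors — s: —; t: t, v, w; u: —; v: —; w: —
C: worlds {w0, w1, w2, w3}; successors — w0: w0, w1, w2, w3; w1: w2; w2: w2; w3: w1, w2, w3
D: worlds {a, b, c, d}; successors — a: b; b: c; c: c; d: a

B, C

The schema corresponds to transitivity: ∀x ∀y ∀z (Rxy ∧ Ryz → Rxz).
A: fails — R31 and R13 but not R33.
B: condition met.
C: condition met.
D: fails — Rab and Rbc but not Rac.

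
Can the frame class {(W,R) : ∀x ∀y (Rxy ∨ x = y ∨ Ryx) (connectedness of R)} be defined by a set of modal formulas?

No — not modally definable

If a class were modally definable it would be closed under disjoint unions (Goldblatt–Thomason).
Take 3 disjoint single-world reflexive frames: each is trivially connected, but their disjoint union has 3 worlds with no edge between distinct components, so it is not connected.
So the class is not modally definable.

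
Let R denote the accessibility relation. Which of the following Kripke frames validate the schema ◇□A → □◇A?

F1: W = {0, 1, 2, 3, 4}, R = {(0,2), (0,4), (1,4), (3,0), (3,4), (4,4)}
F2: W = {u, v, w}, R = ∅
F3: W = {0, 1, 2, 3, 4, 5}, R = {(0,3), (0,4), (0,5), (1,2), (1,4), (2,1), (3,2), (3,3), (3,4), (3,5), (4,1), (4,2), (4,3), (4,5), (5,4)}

This is the axiom for convergence; its first-order frame correspondent is ∀x ∀y ∀z (Rxy ∧ Rxz → ∃w (Ryw ∧ Rzw)).
F1: fails — R02 and R02 but 2 and 2 have no common successor.
F2: ✓.
F3: fails — R04 and R05 but 4 and 5 have no common successor.

F2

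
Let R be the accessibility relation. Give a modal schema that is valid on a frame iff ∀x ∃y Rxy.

□q → ◇q

A defining formula is □q → ◇q (the D axiom).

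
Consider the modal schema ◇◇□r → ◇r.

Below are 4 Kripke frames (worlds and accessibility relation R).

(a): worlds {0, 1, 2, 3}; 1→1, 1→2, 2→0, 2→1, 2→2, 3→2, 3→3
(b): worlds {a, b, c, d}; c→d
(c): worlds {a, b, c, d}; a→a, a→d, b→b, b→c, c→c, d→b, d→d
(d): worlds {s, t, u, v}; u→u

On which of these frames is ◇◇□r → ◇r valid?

Frame correspondent (Sahlqvist): ∀x ∀y (xR²y → ∃w (yRw ∧ xRw)) — i.e. a generalized confluence (Geach) condition.
(a): fails — 1R²0 but no w with 0Rw and 1Rw.
(b): holds.
(c): fails — aR²b but no w with bRw and aRw.
(d): holds.

(b), (d)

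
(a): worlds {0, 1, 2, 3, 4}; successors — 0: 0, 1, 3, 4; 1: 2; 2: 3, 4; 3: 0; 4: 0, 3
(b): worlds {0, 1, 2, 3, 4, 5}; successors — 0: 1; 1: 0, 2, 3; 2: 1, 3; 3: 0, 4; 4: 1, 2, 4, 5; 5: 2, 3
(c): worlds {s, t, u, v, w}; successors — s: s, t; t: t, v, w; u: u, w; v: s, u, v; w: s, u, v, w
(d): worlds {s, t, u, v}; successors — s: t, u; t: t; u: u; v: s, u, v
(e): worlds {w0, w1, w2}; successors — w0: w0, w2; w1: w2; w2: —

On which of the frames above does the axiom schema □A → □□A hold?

Frame correspondent (Sahlqvist): ∀x ∀y ∀z (Rxy ∧ Ryz → Rxz) — i.e. transitivity.
(a): fails — R12 and R23 but not R13.
(b): fails — R10 and R01 but not R11.
(c): fails — Rtv and Rvu but not Rtu.
(d): fails — Rvs and Rst but not Rvt.
(e): condition met.

(e)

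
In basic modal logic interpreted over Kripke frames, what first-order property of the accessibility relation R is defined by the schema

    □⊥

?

□⊥ is valid iff no world has any successor (otherwise □⊥ fails at any world with one).

Emptiness of R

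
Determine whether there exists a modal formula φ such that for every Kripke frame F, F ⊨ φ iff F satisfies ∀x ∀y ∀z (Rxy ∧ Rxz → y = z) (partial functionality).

Yes: it is partial functionality, defined by the CD schema ◇r → □r.
Suppose ◇r→□r is valid. Take Rxy, Rxz and set V(r)={y}. Then ◇r at x, so □r at x, so r at z, i.e. z=y.

Yes — defined by ◇r → □r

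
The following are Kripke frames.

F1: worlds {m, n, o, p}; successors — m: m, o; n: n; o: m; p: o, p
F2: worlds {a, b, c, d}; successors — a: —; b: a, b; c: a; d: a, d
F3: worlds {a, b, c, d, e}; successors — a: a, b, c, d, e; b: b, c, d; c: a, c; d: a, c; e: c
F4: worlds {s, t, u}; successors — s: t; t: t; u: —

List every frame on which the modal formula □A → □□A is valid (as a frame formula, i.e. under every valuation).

This is the axiom for transitivity; its first-order frame correspondent is ∀x ∀y ∀z (Rxy ∧ Ryz → Rxz).
F1: fails — Rom and Rmo but not Roo.
F2: holds.
F3: fails — Rbc and Rca but not Rba.
F4: holds.

F2, F4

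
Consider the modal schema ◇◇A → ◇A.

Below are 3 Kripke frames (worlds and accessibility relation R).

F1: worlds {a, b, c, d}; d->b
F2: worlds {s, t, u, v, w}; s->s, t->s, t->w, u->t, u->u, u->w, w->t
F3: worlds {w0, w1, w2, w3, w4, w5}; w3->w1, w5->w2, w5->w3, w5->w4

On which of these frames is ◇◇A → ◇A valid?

This is the axiom for transitivity; its first-order frame correspondent is ∀x ∀y ∀z (Rxy ∧ Ryz → Rxz).
F1: holds.
F2: fails — Rwt and Rts but not Rws.
F3: fails — Rw5w3 and Rw3w1 but not Rw5w1.

F1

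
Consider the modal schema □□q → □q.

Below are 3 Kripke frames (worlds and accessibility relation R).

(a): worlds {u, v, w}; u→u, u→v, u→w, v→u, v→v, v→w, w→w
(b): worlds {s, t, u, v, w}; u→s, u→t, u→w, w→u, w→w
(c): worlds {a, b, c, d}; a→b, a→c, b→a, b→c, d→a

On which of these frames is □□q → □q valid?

The schema corresponds to density: ∀x ∀y (Rxy → ∃z (Rxz ∧ Rzy)).
(a): condition met.
(b): fails — Rut but no z with Ruz and Rzt.
(c): fails — Rab but no z with Raz and Rzb.
Valid on: (a).

(a)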